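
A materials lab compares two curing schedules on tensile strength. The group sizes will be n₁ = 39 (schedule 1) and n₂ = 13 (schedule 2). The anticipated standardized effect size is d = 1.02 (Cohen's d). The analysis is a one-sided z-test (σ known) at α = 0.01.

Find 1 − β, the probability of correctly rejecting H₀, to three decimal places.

Noncentrality parameter: δ = d / √(1/n₁ + 1/n₂) = 1.02 / √(1/39 + 1/13) = 3.1849
One-sided α = 0.01 → critical value z_{0.01} = 2.326.
Power = P(Z > 2.326 − δ) = Φ(0.859) = 0.8047.

Power ≈ 0.805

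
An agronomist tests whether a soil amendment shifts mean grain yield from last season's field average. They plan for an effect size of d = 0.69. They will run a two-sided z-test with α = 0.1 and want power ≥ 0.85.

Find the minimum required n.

Set Φ(δ − 1.645) = 0.85; then δ − 1.645 = Φ⁻¹(0.85) = 1.036, giving δ = 2.681.
(The Φ(−δ − z_{α/2}) term is vanishingly small for δ > 0 and is dropped in the standard sample-size formula.)
δ = d·√n ⇒ n = (δ/d)² = (2.681 / 0.69)² = 15.10.
Rounding up, n = 16.

n = 16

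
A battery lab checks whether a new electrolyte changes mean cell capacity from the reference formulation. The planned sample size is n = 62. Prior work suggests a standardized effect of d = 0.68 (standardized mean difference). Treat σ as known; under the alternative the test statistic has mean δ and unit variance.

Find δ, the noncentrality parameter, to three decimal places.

δ = d·√n = 0.68 × √62 = 5.3543

δ ≈ 5.354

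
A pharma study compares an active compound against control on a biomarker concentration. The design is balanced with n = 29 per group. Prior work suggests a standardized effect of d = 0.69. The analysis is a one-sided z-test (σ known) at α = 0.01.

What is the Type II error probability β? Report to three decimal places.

β ≈ 0.382

Noncentrality parameter: δ = d·√(n/2) = 0.69 × √(29/2) = 2.6274
One-sided α = 0.01 → critical value z_{0.01} = 2.326.
Power = Φ(δ − 2.326) = Φ(0.301) = 0.6183.
Type II error: β = 1 − power = 1 − 0.6183 = 0.3817.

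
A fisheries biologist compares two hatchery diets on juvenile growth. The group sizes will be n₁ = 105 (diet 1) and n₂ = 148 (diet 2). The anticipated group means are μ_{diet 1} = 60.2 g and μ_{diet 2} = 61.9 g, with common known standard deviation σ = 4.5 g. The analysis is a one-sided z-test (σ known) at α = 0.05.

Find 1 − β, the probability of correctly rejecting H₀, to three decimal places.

Power ≈ 0.906

Standardized effect: d = |μ_{diet 1} − μ_{diet 2}| / σ = |60.2 − 61.9| / 4.5 = 0.3778
Noncentrality parameter: δ = d / √(1/n₁ + 1/n₂) = 0.3778 / √(1/105 + 1/148) = 2.9607
One-sided α = 0.05 → critical value z_{0.05} = 1.645.
Power = Φ(δ − 1.645) = Φ(1.316) = 0.9059.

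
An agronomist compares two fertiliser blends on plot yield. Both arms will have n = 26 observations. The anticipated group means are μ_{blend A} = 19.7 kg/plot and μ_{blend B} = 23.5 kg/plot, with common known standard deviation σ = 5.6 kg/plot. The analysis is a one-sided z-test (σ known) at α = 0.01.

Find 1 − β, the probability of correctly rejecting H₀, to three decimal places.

Power ≈ 0.548

Standardized effect: d = |μ_{blend A} − μ_{blend B}| / σ = |19.7 − 23.5| / 5.6 = 0.6786
Noncentrality parameter: δ = d·√(n/2) = 0.6786 × √(26/2) = 2.4466
One-sided α = 0.01 → critical value z_{0.01} = 2.326.
Power = Φ(δ − 2.326) = Φ(0.120) = 0.5479.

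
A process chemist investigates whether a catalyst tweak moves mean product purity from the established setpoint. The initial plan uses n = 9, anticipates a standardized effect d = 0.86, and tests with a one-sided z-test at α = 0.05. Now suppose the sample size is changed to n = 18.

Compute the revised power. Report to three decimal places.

With n = 18: δ = d·√n = 0.86 × √18 = 3.6487. Critical value z_{0.05} = 1.645.
Revised power = Φ(δ − 1.645) = Φ(2.004) = 0.9775.

Power ≈ 0.977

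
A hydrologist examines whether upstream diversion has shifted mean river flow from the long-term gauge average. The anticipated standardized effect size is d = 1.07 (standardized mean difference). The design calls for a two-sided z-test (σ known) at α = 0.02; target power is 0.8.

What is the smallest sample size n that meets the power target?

For power 0.8 need Φ(δ − z_{0.01}) = 0.8, so δ = z_{0.01} + z_{0.20} = 2.326 + 0.842 = 3.168.
(Ignoring the negligible lower-tail rejection probability gives the usual closed-form inversion.)
δ = d·√n ⇒ n = (δ/d)² = (3.168 / 1.07)² = 8.77.
Rounding up, n = 9.

n = 9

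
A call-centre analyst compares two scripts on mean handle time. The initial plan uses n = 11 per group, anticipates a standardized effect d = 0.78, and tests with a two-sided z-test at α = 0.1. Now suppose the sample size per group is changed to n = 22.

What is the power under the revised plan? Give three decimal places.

Power ≈ 0.827

With n = 22 per group: δ = d·√(n/2) = 0.78 × √(22/2) = 2.5870. Critical value z_{0.05} = 1.645.
Revised power = Φ(δ − 1.645) + Φ(−δ − 1.645) = Φ(0.942) + Φ(-4.232) = 0.8269 + 0.0000 = 0.8269.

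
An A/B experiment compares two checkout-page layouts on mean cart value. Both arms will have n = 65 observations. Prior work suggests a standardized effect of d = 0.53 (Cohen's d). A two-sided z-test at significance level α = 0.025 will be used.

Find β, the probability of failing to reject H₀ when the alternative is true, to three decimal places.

β ≈ 0.218

Noncentrality parameter: δ = d·√(n/2) = 0.53 × √(65/2) = 3.0215
Two-sided α = 0.025 → critical value z_{0.0125} = 2.241.
Power = Φ(δ − 2.241) + Φ(−δ − 2.241) = Φ(0.780) + Φ(-5.263) = 0.7823 + 0.0000 = 0.7823.
Type II error: β = 1 − power = 1 − 0.7823 = 0.2177.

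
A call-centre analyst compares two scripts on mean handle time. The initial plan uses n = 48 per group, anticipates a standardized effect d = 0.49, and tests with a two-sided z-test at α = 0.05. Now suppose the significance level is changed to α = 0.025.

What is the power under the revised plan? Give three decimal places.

Power ≈ 0.563

δ = d·√(n/2) = 0.49 × √(48/2) = 2.4005 (unchanged). New critical value: z_{0.0125} = 2.241.
Revised power = Φ(δ − 2.241) + Φ(−δ − 2.241) = Φ(0.159) + Φ(-4.642) = 0.5632 + 0.0000 = 0.5632.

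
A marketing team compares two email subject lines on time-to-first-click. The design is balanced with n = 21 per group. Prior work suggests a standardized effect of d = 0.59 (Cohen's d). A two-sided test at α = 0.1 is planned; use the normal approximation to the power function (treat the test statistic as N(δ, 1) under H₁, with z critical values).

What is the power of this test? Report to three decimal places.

Noncentrality parameter: δ = d·√(n/2) = 0.59 × √(21/2) = 1.9118
Two-sided α = 0.1 → critical value z_{0.05} = 1.645.
Power = Φ(δ − 1.645) + Φ(−δ − 1.645) = Φ(0.267) + Φ(-3.557) = 0.6053 + 0.0002 = 0.6054.

Power ≈ 0.605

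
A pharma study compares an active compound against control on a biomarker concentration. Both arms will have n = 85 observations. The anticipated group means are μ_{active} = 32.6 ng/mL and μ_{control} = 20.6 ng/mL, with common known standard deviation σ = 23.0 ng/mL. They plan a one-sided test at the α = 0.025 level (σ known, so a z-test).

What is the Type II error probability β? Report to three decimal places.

β ≈ 0.075

Standardized effect: d = |μ_{active} − μ_{control}| / σ = |32.6 − 20.6| / 23.0 = 0.5217
Noncentrality parameter: δ = d·√(n/2) = 0.5217 × √(85/2) = 3.4013
One-sided α = 0.025 → critical value z_{0.025} = 1.960.
Power = Φ(δ − 1.960) = Φ(1.441) = 0.9253.
Type II error: β = 1 − power = 1 − 0.9253 = 0.0747.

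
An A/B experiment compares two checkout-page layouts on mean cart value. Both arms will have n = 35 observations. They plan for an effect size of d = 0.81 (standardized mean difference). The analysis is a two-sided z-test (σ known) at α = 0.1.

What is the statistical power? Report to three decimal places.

Power ≈ 0.959

Noncentrality parameter: δ = d·√(n/2) = 0.81 × √(35/2) = 3.3885
Two-sided α = 0.1 → critical value z_{0.05} = 1.645.
Power = Φ(δ − 1.645) + Φ(−δ − 1.645) = Φ(1.744) + Φ(-5.033) = 0.9594 + 0.0000 = 0.9594.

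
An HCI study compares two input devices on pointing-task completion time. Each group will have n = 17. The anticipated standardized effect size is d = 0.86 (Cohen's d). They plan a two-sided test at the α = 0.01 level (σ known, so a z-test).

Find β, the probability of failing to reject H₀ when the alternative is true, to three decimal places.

β ≈ 0.527

Noncentrality parameter: λ = d·√(n/2) = 0.86 × √(17/2) = 2.5073
Two-sided α = 0.01 → critical value z_{0.005} = 2.576.
Power = Φ(λ − 2.576) + Φ(−λ − 2.576) = Φ(-0.069) + Φ(-5.083) = 0.4727 + 0.0000 = 0.4727.
Type II error: β = 1 − power = 1 − 0.4727 = 0.5273.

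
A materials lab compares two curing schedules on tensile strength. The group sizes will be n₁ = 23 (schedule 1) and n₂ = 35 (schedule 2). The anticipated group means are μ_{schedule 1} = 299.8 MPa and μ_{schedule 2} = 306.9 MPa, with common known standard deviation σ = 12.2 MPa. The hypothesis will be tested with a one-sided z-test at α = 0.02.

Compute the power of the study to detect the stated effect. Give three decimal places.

Standardized effect: d = |μ_{schedule 1} − μ_{schedule 2}| / σ = |299.8 − 306.9| / 12.2 = 0.5820
Noncentrality parameter: δ = d / √(1/n₁ + 1/n₂) = 0.5820 / √(1/23 + 1/35) = 2.1681
Critical value for a one-sided test at α = 0.02: z_α = 2.054.
Power = Φ(δ − 2.054) = Φ(0.114) = 0.5455.

Power ≈ 0.546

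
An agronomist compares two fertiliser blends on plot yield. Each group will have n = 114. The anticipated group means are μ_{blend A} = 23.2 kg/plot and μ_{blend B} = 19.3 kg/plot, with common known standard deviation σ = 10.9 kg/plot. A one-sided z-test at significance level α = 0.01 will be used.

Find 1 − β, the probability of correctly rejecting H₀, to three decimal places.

Standardized effect: d = |μ_{blend A} − μ_{blend B}| / σ = |23.2 − 19.3| / 10.9 = 0.3578
Noncentrality parameter: λ = d·√(n/2) = 0.3578 × √(114/2) = 2.7013
Critical value for a one-sided test at α = 0.01: z_α = 2.326.
Power = Φ(λ − 2.326) = Φ(0.375) = 0.6462.

Power ≈ 0.646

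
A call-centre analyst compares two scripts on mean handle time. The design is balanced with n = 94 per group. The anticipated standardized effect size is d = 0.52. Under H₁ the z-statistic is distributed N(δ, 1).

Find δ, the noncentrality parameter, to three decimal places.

δ ≈ 3.565

δ = d·√(n/2) = 0.52 × √(94/2) = 3.5649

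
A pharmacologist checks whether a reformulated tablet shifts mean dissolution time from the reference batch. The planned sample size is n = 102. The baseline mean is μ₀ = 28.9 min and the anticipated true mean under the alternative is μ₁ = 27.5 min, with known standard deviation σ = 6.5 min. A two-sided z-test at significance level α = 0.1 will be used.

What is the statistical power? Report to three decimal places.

Standardized effect: d = |μ₁ − μ₀| / σ = |27.5 − 28.9| / 6.5 = 0.2154
Noncentrality parameter: δ = d·√n = 0.2154 × √102 = 2.1753
Critical value for a two-sided test at α = 0.1: z_{α/2} = 1.645.
Power = Φ(δ − 1.645) + Φ(−δ − 1.645) = Φ(0.530) + Φ(-3.820) = 0.7021 + 0.0001 = 0.7022.

Power ≈ 0.702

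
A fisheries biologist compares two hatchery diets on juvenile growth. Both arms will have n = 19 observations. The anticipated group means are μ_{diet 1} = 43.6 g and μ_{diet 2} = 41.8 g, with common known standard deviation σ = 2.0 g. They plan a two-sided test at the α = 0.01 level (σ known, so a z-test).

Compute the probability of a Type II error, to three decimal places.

Standardized effect: d = |μ_{diet 1} − μ_{diet 2}| / σ = |43.6 − 41.8| / 2.0 = 0.9000
Noncentrality parameter: δ = d·√(n/2) = 0.9000 × √(19/2) = 2.7740
Critical value for a two-sided test at α = 0.01: z_{α/2} = 2.576.
Power = Φ(δ − 2.576) + Φ(−δ − 2.576) = Φ(0.198) + Φ(-5.350) = 0.5785 + 0.0000 = 0.5785.
Type II error: β = 1 − power = 1 − 0.5785 = 0.4215.

β ≈ 0.421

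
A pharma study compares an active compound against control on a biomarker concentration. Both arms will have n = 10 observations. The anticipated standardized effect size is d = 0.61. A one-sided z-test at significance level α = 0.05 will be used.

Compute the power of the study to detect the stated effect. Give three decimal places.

Power ≈ 0.389

Noncentrality parameter: δ = d·√(n/2) = 0.61 × √(10/2) = 1.3640
One-sided α = 0.05 → critical value z_{0.05} = 1.645.
Power = P(Z > 1.645 − δ) = Φ(-0.281) = 0.3894.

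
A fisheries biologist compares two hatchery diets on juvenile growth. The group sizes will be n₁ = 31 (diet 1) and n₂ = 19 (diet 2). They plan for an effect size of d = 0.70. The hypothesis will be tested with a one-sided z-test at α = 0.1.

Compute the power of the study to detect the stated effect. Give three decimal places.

Noncentrality parameter: λ = d / √(1/n₁ + 1/n₂) = 0.70 / √(1/31 + 1/19) = 2.4025
Critical value for a one-sided test at α = 0.1: z_α = 1.282.
Power = Φ(λ − 1.282) = Φ(1.121) = 0.8689.

Power ≈ 0.869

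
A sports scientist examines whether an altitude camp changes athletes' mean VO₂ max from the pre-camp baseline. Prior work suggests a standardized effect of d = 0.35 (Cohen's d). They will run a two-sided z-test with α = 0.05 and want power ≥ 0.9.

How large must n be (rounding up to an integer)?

For power 0.9 need Φ(δ − z_{0.025}) = 0.9, so δ = z_{0.025} + z_{0.10} = 1.960 + 1.282 = 3.242.
(Ignoring the negligible lower-tail rejection probability gives the usual closed-form inversion.)
δ = d·√n ⇒ n = (δ/d)² = (3.242 / 0.35)² = 85.77.
Rounding up, n = 86.

n = 86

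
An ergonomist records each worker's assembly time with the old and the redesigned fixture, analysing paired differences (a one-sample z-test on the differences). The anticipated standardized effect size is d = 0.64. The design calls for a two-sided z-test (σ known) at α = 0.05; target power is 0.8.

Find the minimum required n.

For power 0.8 need Φ(δ − z_{0.025}) = 0.8, so δ = z_{0.025} + z_{0.20} = 1.960 + 0.842 = 2.802.
(Ignoring the negligible lower-tail rejection probability gives the usual closed-form inversion.)
δ = d·√n ⇒ n = (δ/d)² = (2.802 / 0.64)² = 19.16.
Round up to the next whole unit.

n = 20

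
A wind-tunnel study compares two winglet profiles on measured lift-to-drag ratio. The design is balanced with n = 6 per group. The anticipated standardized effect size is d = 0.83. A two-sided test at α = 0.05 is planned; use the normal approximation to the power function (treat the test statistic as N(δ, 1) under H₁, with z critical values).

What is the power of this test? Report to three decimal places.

Noncentrality parameter: δ = d·√(n/2) = 0.83 × √(6/2) = 1.4376
Two-sided α = 0.05 → critical value z_{0.025} = 1.960.
Power = Φ(δ − 1.960) + Φ(−δ − 1.960) = Φ(-0.522) + Φ(-3.398) = 0.3007 + 0.0003 = 0.3010.

Power ≈ 0.301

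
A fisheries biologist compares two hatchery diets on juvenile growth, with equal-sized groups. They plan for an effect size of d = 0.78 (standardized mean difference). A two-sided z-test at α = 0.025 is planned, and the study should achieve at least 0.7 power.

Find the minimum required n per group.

For power 0.7 need Φ(δ − z_{0.0125}) = 0.7, so δ = z_{0.0125} + z_{0.30} = 2.241 + 0.524 = 2.766.
(The Φ(−δ − z_{α/2}) term is vanishingly small for δ > 0 and is dropped in the standard sample-size formula.)
δ = d·√(n/2) ⇒ n = 2(δ/d)² = 2 × (2.766 / 0.78)² = 25.15.
Rounding up, n = 26 per group.

n = 26 per group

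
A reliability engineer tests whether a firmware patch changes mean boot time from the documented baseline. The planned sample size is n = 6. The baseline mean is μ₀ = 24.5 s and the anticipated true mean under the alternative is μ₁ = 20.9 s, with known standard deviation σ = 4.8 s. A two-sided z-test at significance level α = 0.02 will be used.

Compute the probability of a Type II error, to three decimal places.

β ≈ 0.688

Standardized effect: d = |μ₁ − μ₀| / σ = |20.9 − 24.5| / 4.8 = 0.7500
Noncentrality parameter: δ = d·√n = 0.7500 × √6 = 1.8371
Two-sided α = 0.02 → critical value z_{0.01} = 2.326.
Power = Φ(δ − 2.326) + Φ(−δ − 2.326) = Φ(-0.489) + Φ(-4.163) = 0.3123 + 0.0000 = 0.3124.
Type II error: β = 1 − power = 1 − 0.3124 = 0.6876.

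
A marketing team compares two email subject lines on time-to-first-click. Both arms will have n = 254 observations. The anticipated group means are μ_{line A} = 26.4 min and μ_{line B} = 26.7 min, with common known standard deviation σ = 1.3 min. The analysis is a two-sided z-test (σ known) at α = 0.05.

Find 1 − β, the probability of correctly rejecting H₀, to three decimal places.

Power ≈ 0.739

Standardized effect: d = |μ_{line A} − μ_{line B}| / σ = |26.4 − 26.7| / 1.3 = 0.2308
Noncentrality parameter: δ = d·√(n/2) = 0.2308 × √(254/2) = 2.6006
Two-sided α = 0.05 → critical value z_{0.025} = 1.960.
Power = Φ(δ − 1.960) + Φ(−δ − 1.960) = Φ(0.641) + Φ(-4.561) = 0.7391 + 0.0000 = 0.7391.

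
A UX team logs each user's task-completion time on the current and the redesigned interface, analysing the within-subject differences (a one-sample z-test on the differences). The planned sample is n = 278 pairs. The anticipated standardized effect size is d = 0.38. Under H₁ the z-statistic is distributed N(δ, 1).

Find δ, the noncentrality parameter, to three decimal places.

The noncentrality parameter scales effect size by the design's sample-size factor: δ = d·√n = 0.38 × √278 = 6.3359

δ ≈ 6.336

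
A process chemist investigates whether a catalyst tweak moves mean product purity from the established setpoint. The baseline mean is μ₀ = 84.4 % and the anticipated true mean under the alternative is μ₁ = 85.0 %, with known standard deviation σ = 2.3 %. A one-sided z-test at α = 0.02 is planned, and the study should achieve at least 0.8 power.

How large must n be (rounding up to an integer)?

n = 124

Standardized effect: d = |μ₁ − μ₀| / σ = |85.0 − 84.4| / 2.3 = 0.2609
Set Φ(δ − 2.054) = 0.8; then δ − 2.054 = Φ⁻¹(0.8) = 0.842, giving δ = 2.895.
δ = d·√n ⇒ n = (δ/d)² = (2.895 / 0.2609)² = 123.19.
Rounding up, n = 124.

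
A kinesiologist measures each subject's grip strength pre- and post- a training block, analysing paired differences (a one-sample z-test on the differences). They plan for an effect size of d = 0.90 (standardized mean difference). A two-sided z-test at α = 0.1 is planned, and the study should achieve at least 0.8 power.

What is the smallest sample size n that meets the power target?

n = 8

For power 0.8 need Φ(δ − z_{0.05}) = 0.8, so δ = z_{0.05} + z_{0.20} = 1.645 + 0.842 = 2.486.
(The Φ(−δ − z_{α/2}) term is vanishingly small for δ > 0 and is dropped in the standard sample-size formula.)
δ = d·√n ⇒ n = (δ/d)² = (2.486 / 0.90)² = 7.63.
Rounding up, n = 8.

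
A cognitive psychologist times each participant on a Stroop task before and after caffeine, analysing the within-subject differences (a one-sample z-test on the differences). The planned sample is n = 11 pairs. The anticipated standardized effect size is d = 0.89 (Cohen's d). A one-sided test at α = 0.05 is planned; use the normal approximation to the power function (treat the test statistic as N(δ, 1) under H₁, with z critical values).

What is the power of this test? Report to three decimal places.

Power ≈ 0.904

Noncentrality parameter: δ = d·√n = 0.89 × √11 = 2.9518
One-sided α = 0.05 → critical value z_{0.05} = 1.645.
Power = Φ(δ − 1.645) = Φ(1.307) = 0.9044.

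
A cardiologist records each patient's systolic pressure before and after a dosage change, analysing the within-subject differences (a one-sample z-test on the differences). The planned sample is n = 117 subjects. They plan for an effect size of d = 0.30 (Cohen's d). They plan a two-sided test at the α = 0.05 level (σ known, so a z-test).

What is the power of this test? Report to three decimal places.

Power ≈ 0.901

Noncentrality parameter: δ = d·√n = 0.30 × √117 = 3.2450
Critical value for a two-sided test at α = 0.05: z_{α/2} = 1.960.
Power = Φ(δ − 1.960) + Φ(−δ − 1.960) = Φ(1.285) + Φ(-5.205) = 0.9006 + 0.0000 = 0.9006.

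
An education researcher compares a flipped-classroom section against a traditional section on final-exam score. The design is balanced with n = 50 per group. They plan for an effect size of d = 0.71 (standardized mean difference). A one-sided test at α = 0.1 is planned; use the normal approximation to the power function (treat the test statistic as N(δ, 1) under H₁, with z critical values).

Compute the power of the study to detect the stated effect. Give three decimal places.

Noncentrality parameter: λ = d·√(n/2) = 0.71 × √(50/2) = 3.5500
Critical value for a one-sided test at α = 0.1: z_α = 1.282.
Power = Φ(λ − 1.282) = Φ(2.268) = 0.9883.

Power ≈ 0.988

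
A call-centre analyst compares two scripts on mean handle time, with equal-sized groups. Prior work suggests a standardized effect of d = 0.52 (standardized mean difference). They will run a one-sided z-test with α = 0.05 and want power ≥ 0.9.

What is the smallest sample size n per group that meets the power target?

Set Φ(δ − 1.645) = 0.9; then δ − 1.645 = Φ⁻¹(0.9) = 1.282, giving δ = 2.926.
δ = d·√(n/2) ⇒ n = 2(δ/d)² = 2 × (2.926 / 0.52)² = 63.34.
Rounding up, n = 64 per group.

n = 64 per group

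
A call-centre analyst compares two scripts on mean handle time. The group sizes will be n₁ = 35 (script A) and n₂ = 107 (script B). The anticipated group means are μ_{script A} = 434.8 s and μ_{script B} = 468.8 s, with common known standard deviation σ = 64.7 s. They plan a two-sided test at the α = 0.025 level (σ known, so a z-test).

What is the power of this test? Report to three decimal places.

Standardized effect: d = |μ_{script A} − μ_{script B}| / σ = |434.8 − 468.8| / 64.7 = 0.5255
Noncentrality parameter: δ = d / √(1/n₁ + 1/n₂) = 0.5255 / √(1/35 + 1/107) = 2.6987
Critical value for a two-sided test at α = 0.025: z_{α/2} = 2.241.
Power = Φ(δ − 2.241) + Φ(−δ − 2.241) = Φ(0.457) + Φ(-4.940) = 0.6763 + 0.0000 = 0.6763.

Power ≈ 0.676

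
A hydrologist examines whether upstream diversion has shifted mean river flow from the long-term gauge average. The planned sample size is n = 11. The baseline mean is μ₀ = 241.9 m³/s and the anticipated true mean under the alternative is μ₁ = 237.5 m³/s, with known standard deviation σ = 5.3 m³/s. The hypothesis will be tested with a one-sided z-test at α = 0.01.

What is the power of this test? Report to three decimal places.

Standardized effect: d = |μ₁ − μ₀| / σ = |237.5 − 241.9| / 5.3 = 0.8302
Noncentrality parameter: δ = d·√n = 0.8302 × √11 = 2.7534
One-sided α = 0.01 → critical value z_{0.01} = 2.326.
Power = P(Z > 2.326 − δ) = Φ(0.427) = 0.6653.

Power ≈ 0.665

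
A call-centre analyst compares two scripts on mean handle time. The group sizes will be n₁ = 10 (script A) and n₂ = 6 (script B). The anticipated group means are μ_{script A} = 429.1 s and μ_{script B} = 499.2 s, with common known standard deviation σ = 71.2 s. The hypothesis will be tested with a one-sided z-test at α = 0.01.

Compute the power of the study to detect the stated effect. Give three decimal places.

Standardized effect: d = |μ_{script A} − μ_{script B}| / σ = |429.1 − 499.2| / 71.2 = 0.9846
Noncentrality parameter: δ = d / √(1/n₁ + 1/n₂) = 0.9846 / √(1/10 + 1/6) = 1.9066
Critical value for a one-sided test at α = 0.01: z_α = 2.326.
Power = P(Z > 2.326 − δ) = Φ(-0.420) = 0.3373.

Power ≈ 0.337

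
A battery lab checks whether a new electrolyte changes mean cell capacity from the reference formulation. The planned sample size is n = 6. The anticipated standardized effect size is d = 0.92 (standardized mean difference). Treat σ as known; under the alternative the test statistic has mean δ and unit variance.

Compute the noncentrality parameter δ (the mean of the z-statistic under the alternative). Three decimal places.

δ ≈ 2.254

The noncentrality parameter scales effect size by the design's sample-size factor: δ = d·√n = 0.92 × √6 = 2.2535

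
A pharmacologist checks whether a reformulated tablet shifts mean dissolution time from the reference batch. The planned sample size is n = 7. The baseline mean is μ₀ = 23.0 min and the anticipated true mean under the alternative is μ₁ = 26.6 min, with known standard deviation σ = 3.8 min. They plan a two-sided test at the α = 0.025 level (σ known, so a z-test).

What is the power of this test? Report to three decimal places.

Power ≈ 0.605

Standardized effect: d = |μ₁ − μ₀| / σ = |26.6 − 23.0| / 3.8 = 0.9474
Noncentrality parameter: δ = d·√n = 0.9474 × √7 = 2.5065
Critical value for a two-sided test at α = 0.025: z_{α/2} = 2.241.
Power = Φ(δ − 2.241) + Φ(−δ − 2.241) = Φ(0.265) + Φ(-4.748) = 0.6045 + 0.0000 = 0.6045.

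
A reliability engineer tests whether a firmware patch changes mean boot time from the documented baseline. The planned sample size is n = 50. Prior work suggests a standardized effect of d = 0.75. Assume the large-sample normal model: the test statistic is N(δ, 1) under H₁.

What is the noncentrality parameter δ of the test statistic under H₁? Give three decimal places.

δ ≈ 5.303

The noncentrality parameter scales effect size by the design's sample-size factor: δ = d·√n = 0.75 × √50 = 5.3033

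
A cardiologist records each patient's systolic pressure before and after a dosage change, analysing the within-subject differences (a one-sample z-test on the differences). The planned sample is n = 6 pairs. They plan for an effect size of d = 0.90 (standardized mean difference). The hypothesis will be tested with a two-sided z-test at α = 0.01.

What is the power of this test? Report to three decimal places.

Power ≈ 0.355

Noncentrality parameter: δ = d·√n = 0.90 × √6 = 2.2045
Critical value for a two-sided test at α = 0.01: z_{α/2} = 2.576.
Power = Φ(δ − 2.576) + Φ(−δ − 2.576) = Φ(-0.371) + Φ(-4.780) = 0.3552 + 0.0000 = 0.3552.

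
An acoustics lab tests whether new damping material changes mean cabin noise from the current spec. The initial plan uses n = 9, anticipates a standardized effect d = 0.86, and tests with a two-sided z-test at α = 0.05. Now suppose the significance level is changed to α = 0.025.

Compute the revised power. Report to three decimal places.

Power ≈ 0.633

δ = d·√n = 0.86 × √9 = 2.5800 (unchanged). New critical value: z_{0.0125} = 2.241.
Revised power = Φ(δ − 2.241) + Φ(−δ − 2.241) = Φ(0.339) + Φ(-4.821) = 0.6325 + 0.0000 = 0.6325.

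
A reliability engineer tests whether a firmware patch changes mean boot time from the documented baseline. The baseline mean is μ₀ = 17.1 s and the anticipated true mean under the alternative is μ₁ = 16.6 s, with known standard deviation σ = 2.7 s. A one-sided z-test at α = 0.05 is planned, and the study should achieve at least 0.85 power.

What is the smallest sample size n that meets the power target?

n = 210

Standardized effect: d = |μ₁ − μ₀| / σ = |16.6 − 17.1| / 2.7 = 0.1852
For power 0.85 need Φ(δ − z_{0.05}) = 0.85, so δ = z_{0.05} + z_{0.15} = 1.645 + 1.036 = 2.681.
δ = d·√n ⇒ n = (δ/d)² = (2.681 / 0.1852)² = 209.64.
Rounding up, n = 210.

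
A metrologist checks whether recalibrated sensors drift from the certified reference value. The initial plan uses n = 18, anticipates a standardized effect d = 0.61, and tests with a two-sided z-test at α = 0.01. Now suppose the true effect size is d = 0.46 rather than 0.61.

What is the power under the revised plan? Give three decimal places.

Power ≈ 0.266

With d = 0.46: δ = d·√n = 0.46 × √18 = 1.9516. Critical value z_{0.005} = 2.576.
Revised power = Φ(δ − 2.576) + Φ(−δ − 2.576) = Φ(-0.624) + Φ(-4.527) = 0.2662 + 0.0000 = 0.2662.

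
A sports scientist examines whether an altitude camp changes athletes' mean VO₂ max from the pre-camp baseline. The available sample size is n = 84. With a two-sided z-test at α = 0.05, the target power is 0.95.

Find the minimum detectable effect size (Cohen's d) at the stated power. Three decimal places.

Need Φ(δ − 1.960) = 0.95, so δ = 1.960 + 1.645 = 3.605.
(The second rejection-region term Φ(−δ − z_{α/2}) is negligible and dropped.)
δ = d·√n ⇒ d = δ/√n = 3.605/√84 = 0.3933.

d ≈ 0.393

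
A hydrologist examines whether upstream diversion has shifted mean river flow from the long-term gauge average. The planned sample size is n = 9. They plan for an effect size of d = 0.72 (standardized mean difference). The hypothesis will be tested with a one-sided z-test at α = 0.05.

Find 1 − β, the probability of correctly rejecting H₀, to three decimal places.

Power ≈ 0.697

Noncentrality parameter: δ = d·√n = 0.72 × √9 = 2.1600
One-sided α = 0.05 → critical value z_{0.05} = 1.645.
Power = Φ(δ − 1.645) = Φ(0.515) = 0.6968.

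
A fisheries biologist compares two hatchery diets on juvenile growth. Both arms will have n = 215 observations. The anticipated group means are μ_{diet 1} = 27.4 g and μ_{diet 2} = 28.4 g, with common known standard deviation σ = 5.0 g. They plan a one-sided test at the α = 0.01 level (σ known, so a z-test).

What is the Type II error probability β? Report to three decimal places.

β ≈ 0.600

Standardized effect: d = |μ_{diet 1} − μ_{diet 2}| / σ = |27.4 − 28.4| / 5.0 = 0.2000
Noncentrality parameter: δ = d·√(n/2) = 0.2000 × √(215/2) = 2.0736
One-sided α = 0.01 → critical value z_{0.01} = 2.326.
Power = Φ(δ − 2.326) = Φ(-0.253) = 0.4002.
Type II error: β = 1 − power = 1 − 0.4002 = 0.5998.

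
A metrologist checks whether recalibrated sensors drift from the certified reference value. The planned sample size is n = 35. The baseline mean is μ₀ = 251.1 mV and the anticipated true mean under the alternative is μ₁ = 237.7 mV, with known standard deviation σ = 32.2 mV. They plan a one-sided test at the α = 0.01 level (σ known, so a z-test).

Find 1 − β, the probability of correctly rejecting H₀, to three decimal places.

Power ≈ 0.554

Standardized effect: d = |μ₁ − μ₀| / σ = |237.7 − 251.1| / 32.2 = 0.4161
Noncentrality parameter: δ = d·√n = 0.4161 × √35 = 2.4620
Critical value for a one-sided test at α = 0.01: z_α = 2.326.
Power = Φ(δ − 2.326) = Φ(0.136) = 0.5539.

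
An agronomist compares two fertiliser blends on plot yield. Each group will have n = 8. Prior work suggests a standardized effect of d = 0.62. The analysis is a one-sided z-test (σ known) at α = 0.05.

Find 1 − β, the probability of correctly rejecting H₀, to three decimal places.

Noncentrality parameter: δ = d·√(n/2) = 0.62 × √(8/2) = 1.2400
Critical value for a one-sided test at α = 0.05: z_α = 1.645.
Power = P(Z > 1.645 − δ) = Φ(-0.405) = 0.3428.

Power ≈ 0.343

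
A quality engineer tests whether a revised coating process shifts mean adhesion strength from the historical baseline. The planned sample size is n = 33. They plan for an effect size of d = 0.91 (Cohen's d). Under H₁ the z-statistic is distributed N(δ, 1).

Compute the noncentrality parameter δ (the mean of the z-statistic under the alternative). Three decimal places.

δ ≈ 5.228

δ = d·√n = 0.91 × √33 = 5.2276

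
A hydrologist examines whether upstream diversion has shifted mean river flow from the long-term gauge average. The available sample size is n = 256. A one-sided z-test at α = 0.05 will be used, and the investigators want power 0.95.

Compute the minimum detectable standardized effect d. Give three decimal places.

d ≈ 0.206

Required noncentrality: δ = z_{0.05} + z_{0.05} = 1.645 + 1.645 = 3.290.
δ = d·√n ⇒ d = δ/√n = 3.290/√256 = 0.2056.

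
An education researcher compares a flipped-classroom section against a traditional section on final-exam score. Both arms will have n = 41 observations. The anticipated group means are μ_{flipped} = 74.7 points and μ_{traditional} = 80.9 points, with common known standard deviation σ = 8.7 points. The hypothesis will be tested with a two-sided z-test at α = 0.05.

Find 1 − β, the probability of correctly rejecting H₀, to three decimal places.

Power ≈ 0.897

Standardized effect: d = |μ_{flipped} − μ_{traditional}| / σ = |74.7 − 80.9| / 8.7 = 0.7126
Noncentrality parameter: δ = d·√(n/2) = 0.7126 × √(41/2) = 3.2266
Critical value for a two-sided test at α = 0.05: z_{α/2} = 1.960.
Power = Φ(δ − 1.960) + Φ(−δ − 1.960) = Φ(1.267) + Φ(-5.187) = 0.8974 + 0.0000 = 0.8974.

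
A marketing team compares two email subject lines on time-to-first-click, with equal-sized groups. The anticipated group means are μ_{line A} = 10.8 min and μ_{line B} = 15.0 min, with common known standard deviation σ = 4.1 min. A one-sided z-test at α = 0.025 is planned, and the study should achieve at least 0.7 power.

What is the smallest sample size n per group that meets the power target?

Standardized effect: d = |μ_{line A} − μ_{line B}| / σ = |10.8 − 15.0| / 4.1 = 1.0244
Set Φ(δ − 1.960) = 0.7; then δ − 1.960 = Φ⁻¹(0.7) = 0.524, giving δ = 2.484.
δ = d·√(n/2) ⇒ n = 2(δ/d)² = 2 × (2.484 / 1.0244)² = 11.76.
Round up to the next whole unit.

n = 12 per group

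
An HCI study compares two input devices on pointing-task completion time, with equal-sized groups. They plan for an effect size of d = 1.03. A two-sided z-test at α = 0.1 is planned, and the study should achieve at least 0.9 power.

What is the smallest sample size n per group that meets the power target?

n = 17 per group

Set Φ(δ − 1.645) = 0.9; then δ − 1.645 = Φ⁻¹(0.9) = 1.282, giving δ = 2.926.
(Ignoring the negligible lower-tail rejection probability gives the usual closed-form inversion.)
δ = d·√(n/2) ⇒ n = 2(δ/d)² = 2 × (2.926 / 1.03)² = 16.14.
Rounding up, n = 17 per group.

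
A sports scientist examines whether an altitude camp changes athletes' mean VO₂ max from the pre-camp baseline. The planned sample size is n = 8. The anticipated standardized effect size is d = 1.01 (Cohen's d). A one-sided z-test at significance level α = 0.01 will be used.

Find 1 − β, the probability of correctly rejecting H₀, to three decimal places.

Noncentrality parameter: δ = d·√n = 1.01 × √8 = 2.8567
One-sided α = 0.01 → critical value z_{0.01} = 2.326.
Power = P(Z > 2.326 − δ) = Φ(0.530) = 0.7021.

Power ≈ 0.702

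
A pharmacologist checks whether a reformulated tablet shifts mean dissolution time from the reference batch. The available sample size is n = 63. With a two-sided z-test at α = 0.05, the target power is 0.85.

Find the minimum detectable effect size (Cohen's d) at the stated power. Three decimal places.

Need Φ(δ − 1.960) = 0.85, so δ = 1.960 + 1.036 = 2.996.
(The second rejection-region term Φ(−δ − z_{α/2}) is negligible and dropped.)
δ = d·√n ⇒ d = δ/√n = 2.996/√63 = 0.3775.

d ≈ 0.378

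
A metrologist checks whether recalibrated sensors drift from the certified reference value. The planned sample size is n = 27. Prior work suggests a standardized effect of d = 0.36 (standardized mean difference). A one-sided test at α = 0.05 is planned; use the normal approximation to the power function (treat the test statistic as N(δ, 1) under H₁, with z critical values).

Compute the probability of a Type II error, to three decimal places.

β ≈ 0.411

Noncentrality parameter: δ = d·√n = 0.36 × √27 = 1.8706
One-sided α = 0.05 → critical value z_{0.05} = 1.645.
Power = P(Z > 1.645 − δ) = Φ(0.226) = 0.5893.
Type II error: β = 1 − power = 1 − 0.5893 = 0.4107.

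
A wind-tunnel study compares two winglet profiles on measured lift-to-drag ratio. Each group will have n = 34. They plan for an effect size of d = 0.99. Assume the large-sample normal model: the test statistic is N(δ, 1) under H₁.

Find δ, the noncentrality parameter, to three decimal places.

δ ≈ 4.082

δ = d·√(n/2) = 0.99 × √(34/2) = 4.0819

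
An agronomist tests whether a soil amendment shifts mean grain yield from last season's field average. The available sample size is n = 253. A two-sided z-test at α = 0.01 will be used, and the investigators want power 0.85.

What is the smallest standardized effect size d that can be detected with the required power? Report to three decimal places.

Need Φ(δ − 2.576) = 0.85, so δ = 2.576 + 1.036 = 3.612.
(The second rejection-region term Φ(−δ − z_{α/2}) is negligible and dropped.)
δ = d·√n ⇒ d = δ/√n = 3.612/√253 = 0.2271.

d ≈ 0.227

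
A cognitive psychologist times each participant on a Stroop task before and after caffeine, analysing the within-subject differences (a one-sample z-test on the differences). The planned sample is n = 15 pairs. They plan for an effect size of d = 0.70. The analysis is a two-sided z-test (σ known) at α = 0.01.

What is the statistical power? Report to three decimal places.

Power ≈ 0.554

Noncentrality parameter: δ = d·√n = 0.70 × √15 = 2.7111
Critical value for a two-sided test at α = 0.01: z_{α/2} = 2.576.
Power = Φ(δ − 2.576) + Φ(−δ − 2.576) = Φ(0.135) + Φ(-5.287) = 0.5538 + 0.0000 = 0.5538.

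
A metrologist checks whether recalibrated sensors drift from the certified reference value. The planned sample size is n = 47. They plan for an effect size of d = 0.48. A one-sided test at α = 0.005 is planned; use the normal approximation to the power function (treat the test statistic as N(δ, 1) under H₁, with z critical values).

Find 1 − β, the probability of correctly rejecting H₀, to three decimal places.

Power ≈ 0.763

Noncentrality parameter: δ = d·√n = 0.48 × √47 = 3.2907
Critical value for a one-sided test at α = 0.005: z_α = 2.576.
Power = Φ(δ − 2.576) = Φ(0.715) = 0.7627.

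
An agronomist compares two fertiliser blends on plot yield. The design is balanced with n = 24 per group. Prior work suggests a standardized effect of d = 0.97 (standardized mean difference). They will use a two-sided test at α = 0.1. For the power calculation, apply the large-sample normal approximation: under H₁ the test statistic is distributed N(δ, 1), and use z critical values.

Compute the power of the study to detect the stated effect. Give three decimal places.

Power ≈ 0.957

Noncentrality parameter: δ = d·√(n/2) = 0.97 × √(24/2) = 3.3602
Two-sided α = 0.1 → critical value z_{0.05} = 1.645.
Power = Φ(δ − 1.645) + Φ(−δ − 1.645) = Φ(1.715) + Φ(-5.005) = 0.9569 + 0.0000 = 0.9569.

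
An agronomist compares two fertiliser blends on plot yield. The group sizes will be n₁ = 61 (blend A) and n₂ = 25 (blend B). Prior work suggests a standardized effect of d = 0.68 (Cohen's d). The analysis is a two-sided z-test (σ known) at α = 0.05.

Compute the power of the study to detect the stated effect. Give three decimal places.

Noncentrality parameter: δ = d / √(1/n₁ + 1/n₂) = 0.68 / √(1/61 + 1/25) = 2.8635
Two-sided α = 0.05 → critical value z_{0.025} = 1.960.
Power = Φ(δ − 1.960) + Φ(−δ − 1.960) = Φ(0.904) + Φ(-4.823) = 0.8169 + 0.0000 = 0.8169.

Power ≈ 0.817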